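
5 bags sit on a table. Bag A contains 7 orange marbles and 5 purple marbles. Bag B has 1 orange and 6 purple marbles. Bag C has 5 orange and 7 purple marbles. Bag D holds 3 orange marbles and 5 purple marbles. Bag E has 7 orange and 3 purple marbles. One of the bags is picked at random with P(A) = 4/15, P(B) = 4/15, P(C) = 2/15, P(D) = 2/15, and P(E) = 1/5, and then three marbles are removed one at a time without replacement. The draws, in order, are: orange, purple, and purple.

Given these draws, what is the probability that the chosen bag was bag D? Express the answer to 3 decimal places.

0.193

Compute the likelihood of the observed sequence for each case: P(data | bag A) = (7/12)(5/11)(4/10) = 0.10606; P(data | bag B) = (1/7)(6/6)(5/5) = 0.14286; P(data | bag C) = (5/12)(7/11)(6/10) = 0.15909; P(data | bag D) = (3/8)(5/7)(4/6) = 0.17857; P(data | bag E) = (7/10)(3/9)(2/8) = 0.058333.
Weighting by the prior gives 4/15 · 0.10606 = 0.028283, 4/15 · 0.14286 = 0.038095, 2/15 · 0.15909 = 0.021212, 2/15 · 0.17857 = 0.02381, 1/5 · 0.058333 = 0.011667; summing to 0.12307.
Hence P(bag D | data) = (0.02381) / (0.12307) = 0.19347.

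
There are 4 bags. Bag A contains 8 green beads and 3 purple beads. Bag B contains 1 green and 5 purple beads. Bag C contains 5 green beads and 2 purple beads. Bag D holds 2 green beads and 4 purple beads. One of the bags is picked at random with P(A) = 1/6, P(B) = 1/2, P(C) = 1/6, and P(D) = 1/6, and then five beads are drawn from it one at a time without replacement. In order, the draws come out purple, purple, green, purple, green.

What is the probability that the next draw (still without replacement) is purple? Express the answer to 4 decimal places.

0.9167

The likelihood of the observed sequence under each hypothesis: P(data | bag A) = (3/11)(2/10)(8/9)(1/8)(7/7) = 1/165; P(data | bag B) = (5/6)(4/5)(1/4)(3/3)(0/2) = 0; P(data | bag C) = (2/7)(1/6)(5/5)(0/4) = 0; P(data | bag D) = (4/6)(3/5)(2/4)(2/3)(1/2) = 1/15.
The prior-weighted likelihoods are 1/6 · 1/165 = 1/990, 1/2 · 0 = 0, 1/6 · 0 = 0, 1/6 · 1/15 = 1/90; summing to 2/165.
The posterior is then P(bag A | data) = 1/12, P(bag B | data) = 0, P(bag C | data) = 0, P(bag D | data) = 11/12.
Averaging over the posterior, P(purple next | data) = (0)(1/12) + (1)(11/12) = 11/12.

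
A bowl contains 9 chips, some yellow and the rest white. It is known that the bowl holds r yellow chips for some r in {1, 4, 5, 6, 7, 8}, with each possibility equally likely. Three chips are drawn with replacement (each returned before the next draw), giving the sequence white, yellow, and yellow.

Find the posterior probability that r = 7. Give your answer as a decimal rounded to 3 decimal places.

0.214

Compute the likelihood of the observed sequence for each case: P(data | r = 1) = (8/9)(1/9)(1/9) = 0.010974; P(data | r = 4) = (5/9)(4/9)(4/9) = 0.10974; P(data | r = 5) = (4/9)(5/9)(5/9) = 0.13717; P(data | r = 6) = (3/9)(6/9)(6/9) = 0.14815; P(data | r = 7) = (2/9)(7/9)(7/9) = 0.13443; P(data | r = 8) = (1/9)(8/9)(8/9) = 0.087791.
The prior-weighted likelihoods are 1/6 · 0.010974 = 0.001829, 1/6 · 0.10974 = 0.01829, 1/6 · 0.13717 = 0.022862, 1/6 · 0.14815 = 0.024691, 1/6 · 0.13443 = 0.022405, 1/6 · 0.087791 = 0.014632; these sum to 0.10471.
Hence P(r = 7 | data) = (0.022405) / (0.10471) = 0.21397.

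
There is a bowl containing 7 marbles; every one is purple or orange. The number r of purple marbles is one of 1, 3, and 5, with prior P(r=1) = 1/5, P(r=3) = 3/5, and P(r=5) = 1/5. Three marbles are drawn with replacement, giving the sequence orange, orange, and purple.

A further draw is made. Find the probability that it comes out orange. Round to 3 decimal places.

The likelihood of the observed sequence under each hypothesis: P(data | r = 1) = (6/7)(6/7)(1/7) = 0.10496; P(data | r = 3) = (4/7)(4/7)(3/7) = 0.13994; P(data | r = 5) = (2/7)(2/7)(5/7) = 0.058309.
Weighting by the prior gives 1/5 · 0.10496 = 0.020991, 3/5 · 0.13994 = 0.083965, 1/5 · 0.058309 = 0.011662; with total 0.11662.
The posterior is then P(r = 1 | data) = 0.18, P(r = 3 | data) = 0.72, P(r = 5 | data) = 0.1.
The predictive probability is P(orange next | data) = (6/7)(0.18) + (4/7)(0.72) + (2/7)(0.1) = 0.59429.

0.594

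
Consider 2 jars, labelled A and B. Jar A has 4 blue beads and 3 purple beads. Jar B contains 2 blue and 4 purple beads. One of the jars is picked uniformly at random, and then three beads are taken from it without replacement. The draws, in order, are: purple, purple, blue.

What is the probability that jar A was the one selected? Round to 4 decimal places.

0.3636

Compute the likelihood of the observed sequence for each case: P(data | jar A) = (3/7)(2/6)(4/5) = 4/35; P(data | jar B) = (4/6)(3/5)(2/4) = 1/5.
Multiplying each by its prior: 1/2 · 4/35 = 2/35, 1/2 · 1/5 = 1/10; with total 11/70.
Therefore the posterior P(jar A | data) = (2/35) / (11/70) = 4/11.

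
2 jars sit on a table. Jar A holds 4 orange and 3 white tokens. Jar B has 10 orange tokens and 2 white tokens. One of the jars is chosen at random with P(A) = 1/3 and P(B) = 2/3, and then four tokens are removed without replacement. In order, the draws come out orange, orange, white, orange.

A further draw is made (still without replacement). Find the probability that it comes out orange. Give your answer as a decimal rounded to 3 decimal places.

For each hypothesis, P(data | H) works out to: P(data | jar A) = (4/7)(3/6)(3/5)(2/4) = 0.085714; P(data | jar B) = (10/12)(9/11)(2/10)(8/9) = 0.12121.
The prior-weighted likelihoods are 1/3 · 0.085714 = 0.028571, 2/3 · 0.12121 = 0.080808; with total 0.10938.
Normalising, the posterior is P(jar A | data) = 0.26121, P(jar B | data) = 0.73879.
The predictive probability is P(orange next | data) = (1/3)(0.26121) + (7/8)(0.73879) = 0.73351.

0.734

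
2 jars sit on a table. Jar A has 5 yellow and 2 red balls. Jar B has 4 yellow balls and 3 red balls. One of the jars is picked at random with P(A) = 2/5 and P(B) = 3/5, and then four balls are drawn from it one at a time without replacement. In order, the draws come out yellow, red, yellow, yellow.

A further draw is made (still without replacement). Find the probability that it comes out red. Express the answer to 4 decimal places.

Under each hypothesis, the probability of the observed sequence is: P(data | jar A) = (5/7)(2/6)(4/5)(3/4) = 1/7; P(data | jar B) = (4/7)(3/6)(3/5)(2/4) = 3/35.
Multiplying each by its prior: 2/5 · 1/7 = 2/35, 3/5 · 3/35 = 9/175; with total 19/175.
Dividing through by the total gives posterior P(jar A | data) = 10/19, P(jar B | data) = 9/19.
The predictive probability is P(red next | data) = (1/3)(10/19) + (2/3)(9/19) = 28/57.

0.4912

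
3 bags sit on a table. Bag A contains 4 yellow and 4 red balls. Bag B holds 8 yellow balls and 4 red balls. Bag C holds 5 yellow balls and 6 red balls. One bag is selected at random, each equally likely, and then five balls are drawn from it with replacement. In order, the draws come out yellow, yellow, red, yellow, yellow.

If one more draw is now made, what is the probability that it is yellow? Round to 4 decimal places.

The likelihood of the observed sequence under each hypothesis: P(data | bag A) = (4/8)(4/8)(4/8)(4/8)(4/8) = 0.03125; P(data | bag B) = (8/12)(8/12)(4/12)(8/12)(8/12) = 0.065844; P(data | bag C) = (5/11)(5/11)(6/11)(5/11)(5/11) = 0.023285.
The prior-weighted likelihoods are 1/3 · 0.03125 = 0.010417, 1/3 · 0.065844 = 0.021948, 1/3 · 0.023285 = 0.0077615; with total 0.040126.
The posterior is then P(bag A | data) = 0.2596, P(bag B | data) = 0.54697, P(bag C | data) = 0.19343.
Averaging over the posterior, P(yellow next | data) = (1/2)(0.2596) + (2/3)(0.54697) + (5/11)(0.19343) = 0.58237.

0.5824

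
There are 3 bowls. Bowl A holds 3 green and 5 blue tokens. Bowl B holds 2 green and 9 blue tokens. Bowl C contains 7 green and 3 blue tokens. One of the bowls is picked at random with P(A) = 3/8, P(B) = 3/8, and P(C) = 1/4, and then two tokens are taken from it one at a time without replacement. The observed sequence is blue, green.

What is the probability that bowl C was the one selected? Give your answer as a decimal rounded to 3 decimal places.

The likelihood of the observed sequence under each hypothesis: P(data | bowl A) = (5/8)(3/7) = 0.26786; P(data | bowl B) = (9/11)(2/10) = 0.16364; P(data | bowl C) = (3/10)(7/9) = 0.23333.
Multiplying each by its prior: 3/8 · 0.26786 = 0.10045, 3/8 · 0.16364 = 0.061364, 1/4 · 0.23333 = 0.058333; these sum to 0.22014.
Therefore the posterior P(bowl C | data) = (0.058333) / (0.22014) = 0.26498.

0.265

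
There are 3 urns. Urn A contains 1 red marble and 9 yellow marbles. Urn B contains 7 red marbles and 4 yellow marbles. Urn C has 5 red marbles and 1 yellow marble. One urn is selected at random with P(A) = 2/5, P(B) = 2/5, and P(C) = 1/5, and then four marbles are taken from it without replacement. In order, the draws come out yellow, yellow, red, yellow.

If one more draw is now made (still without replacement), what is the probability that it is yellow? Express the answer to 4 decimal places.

Compute the likelihood of the observed sequence for each case: P(data | urn A) = (9/10)(8/9)(1/8)(7/7) = 1/10; P(data | urn B) = (4/11)(3/10)(7/9)(2/8) = 7/330; P(data | urn C) = (1/6)(0/5) = 0.
Weighting by the prior gives 2/5 · 1/10 = 1/25, 2/5 · 7/330 = 7/825, 1/5 · 0 = 0; summing to 8/165.
Dividing through by the total gives posterior P(urn A | data) = 33/40, P(urn B | data) = 7/40, P(urn C | data) = 0.
The predictive probability is P(yellow next | data) = (1)(33/40) + (1/7)(7/40) = 17/20.

0.8500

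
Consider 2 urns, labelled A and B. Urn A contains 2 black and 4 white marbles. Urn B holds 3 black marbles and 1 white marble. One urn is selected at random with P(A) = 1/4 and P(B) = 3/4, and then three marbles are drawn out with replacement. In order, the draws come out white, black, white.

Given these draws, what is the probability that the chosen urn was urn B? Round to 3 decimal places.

0.487

The likelihood of the observed sequence under each hypothesis: P(data | urn A) = (4/6)(2/6)(4/6) = 0.14815; P(data | urn B) = (1/4)(3/4)(1/4) = 0.046875.
The prior-weighted likelihoods are 1/4 · 0.14815 = 0.037037, 3/4 · 0.046875 = 0.035156; with total 0.072193.
Hence P(urn B | data) = (0.035156) / (0.072193) = 0.48697.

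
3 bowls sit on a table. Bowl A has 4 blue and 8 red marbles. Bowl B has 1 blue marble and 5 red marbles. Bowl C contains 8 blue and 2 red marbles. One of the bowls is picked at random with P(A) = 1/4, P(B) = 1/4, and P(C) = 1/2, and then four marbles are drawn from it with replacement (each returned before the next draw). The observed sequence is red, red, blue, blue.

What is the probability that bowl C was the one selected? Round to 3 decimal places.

Under each hypothesis, the probability of the observed sequence is: P(data | bowl A) = (8/12)(8/12)(4/12)(4/12) = 0.049383; P(data | bowl B) = (5/6)(5/6)(1/6)(1/6) = 0.01929; P(data | bowl C) = (2/10)(2/10)(8/10)(8/10) = 0.0256.
The prior-weighted likelihoods are 1/4 · 0.049383 = 0.012346, 1/4 · 0.01929 = 0.0048225, 1/2 · 0.0256 = 0.0128; summing to 0.029968.
So P(bowl C | data) = (0.0128) / (0.029968) = 0.42712.

0.427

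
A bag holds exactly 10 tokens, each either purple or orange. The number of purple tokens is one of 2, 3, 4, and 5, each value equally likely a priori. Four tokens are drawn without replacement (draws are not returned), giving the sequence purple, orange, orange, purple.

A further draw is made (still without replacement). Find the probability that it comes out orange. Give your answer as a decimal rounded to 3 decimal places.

0.678

The likelihood of the observed sequence under each hypothesis: P(data | r = 2) = (2/10)(8/9)(7/8)(1/7) = 0.022222; P(data | r = 3) = (3/10)(7/9)(6/8)(2/7) = 0.05; P(data | r = 4) = (4/10)(6/9)(5/8)(3/7) = 0.071429; P(data | r = 5) = (5/10)(5/9)(4/8)(4/7) = 0.079365.
The prior-weighted likelihoods are 1/4 · 0.022222 = 0.0055556, 1/4 · 0.05 = 0.0125, 1/4 · 0.071429 = 0.017857, 1/4 · 0.079365 = 0.019841; these sum to 0.055754.
Normalising, the posterior is P(r = 2 | data) = 0.099644, P(r = 3 | data) = 0.2242, P(r = 4 | data) = 0.32028, P(r = 5 | data) = 0.35587.
So P(orange next | data) = Σ P(orange next | H) P(H | data) = (1)(0.099644) + (5/6)(0.2242) + (2/3)(0.32028) + (1/2)(0.35587) = 0.67794.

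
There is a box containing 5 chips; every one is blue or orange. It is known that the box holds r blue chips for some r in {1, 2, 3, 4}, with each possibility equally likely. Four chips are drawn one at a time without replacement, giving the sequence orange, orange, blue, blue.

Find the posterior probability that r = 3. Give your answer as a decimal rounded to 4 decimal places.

Under each hypothesis, the probability of the observed sequence is: P(data | r = 1) = (4/5)(3/4)(1/3)(0/2) = 0; P(data | r = 2) = (3/5)(2/4)(2/3)(1/2) = 1/10; P(data | r = 3) = (2/5)(1/4)(3/3)(2/2) = 1/10; P(data | r = 4) = (1/5)(0/4) = 0.
The prior-weighted likelihoods are 1/4 · 0 = 0, 1/4 · 1/10 = 1/40, 1/4 · 1/10 = 1/40, 1/4 · 0 = 0; summing to 1/20.
Hence P(r = 3 | data) = (1/40) / (1/20) = 1/2.

0.5000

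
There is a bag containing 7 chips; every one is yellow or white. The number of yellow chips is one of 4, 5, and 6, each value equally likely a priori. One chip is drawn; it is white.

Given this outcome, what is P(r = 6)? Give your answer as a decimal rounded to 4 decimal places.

The likelihood of this draw under each hypothesis: P(data | r = 4) = (3/7) = 3/7; P(data | r = 5) = (2/7) = 2/7; P(data | r = 6) = (1/7) = 1/7.
The prior-weighted likelihoods are 1/3 · 3/7 = 1/7, 1/3 · 2/7 = 2/21, 1/3 · 1/7 = 1/21; with total 2/7.
So P(r = 6 | data) = (1/21) / (2/7) = 1/6.

0.1667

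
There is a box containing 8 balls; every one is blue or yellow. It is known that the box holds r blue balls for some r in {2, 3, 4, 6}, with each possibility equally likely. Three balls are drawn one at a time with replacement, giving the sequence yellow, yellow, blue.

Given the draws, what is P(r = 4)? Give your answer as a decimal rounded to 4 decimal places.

0.2723

Under each hypothesis, the probability of the observed sequence is: P(data | r = 2) = (6/8)(6/8)(2/8) = 0.14062; P(data | r = 3) = (5/8)(5/8)(3/8) = 0.14648; P(data | r = 4) = (4/8)(4/8)(4/8) = 0.125; P(data | r = 6) = (2/8)(2/8)(6/8) = 0.046875.
Weighting by the prior gives 1/4 · 0.14062 = 0.035156, 1/4 · 0.14648 = 0.036621, 1/4 · 0.125 = 0.03125, 1/4 · 0.046875 = 0.011719; these sum to 0.11475.
So P(r = 4 | data) = (0.03125) / (0.11475) = 0.27234.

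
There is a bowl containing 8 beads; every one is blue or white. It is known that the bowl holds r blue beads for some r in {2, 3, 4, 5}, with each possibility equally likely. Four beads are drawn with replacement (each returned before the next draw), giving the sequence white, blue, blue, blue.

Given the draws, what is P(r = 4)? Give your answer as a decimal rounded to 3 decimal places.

For each hypothesis, P(data | H) works out to: P(data | r = 2) = (6/8)(2/8)(2/8)(2/8) = 0.011719; P(data | r = 3) = (5/8)(3/8)(3/8)(3/8) = 0.032959; P(data | r = 4) = (4/8)(4/8)(4/8)(4/8) = 0.0625; P(data | r = 5) = (3/8)(5/8)(5/8)(5/8) = 0.091553.
The prior-weighted likelihoods are 1/4 · 0.011719 = 0.0029297, 1/4 · 0.032959 = 0.0082397, 1/4 · 0.0625 = 0.015625, 1/4 · 0.091553 = 0.022888; with total 0.049683.
Therefore the posterior P(r = 4 | data) = (0.015625) / (0.049683) = 0.3145.

0.314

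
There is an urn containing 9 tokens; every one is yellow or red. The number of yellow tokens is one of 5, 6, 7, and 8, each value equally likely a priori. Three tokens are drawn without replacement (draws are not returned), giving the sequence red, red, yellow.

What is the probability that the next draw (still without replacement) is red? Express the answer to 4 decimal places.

The likelihood of the observed sequence under each hypothesis: P(data | r = 5) = (4/9)(3/8)(5/7) = 0.11905; P(data | r = 6) = (3/9)(2/8)(6/7) = 0.071429; P(data | r = 7) = (2/9)(1/8)(7/7) = 0.027778; P(data | r = 8) = (1/9)(0/8) = 0.
Weighting by the prior gives 1/4 · 0.11905 = 0.029762, 1/4 · 0.071429 = 0.017857, 1/4 · 0.027778 = 0.0069444, 1/4 · 0 = 0; with total 0.054563.
Dividing through by the total gives posterior P(r = 5 | data) = 0.54545, P(r = 6 | data) = 0.32727, P(r = 7 | data) = 0.12727, P(r = 8 | data) = 0.
The predictive probability is P(red next | data) = (1/3)(0.54545) + (1/6)(0.32727) + (0)(0.12727) = 0.23636.

0.2364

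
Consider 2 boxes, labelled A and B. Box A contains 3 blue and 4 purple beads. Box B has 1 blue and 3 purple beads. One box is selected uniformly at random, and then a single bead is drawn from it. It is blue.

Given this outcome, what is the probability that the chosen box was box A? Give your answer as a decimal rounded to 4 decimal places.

For each hypothesis, P(data | H) works out to: P(data | box A) = (3/7) = 3/7; P(data | box B) = (1/4) = 1/4.
Weighting by the prior gives 1/2 · 3/7 = 3/14, 1/2 · 1/4 = 1/8; with total 19/56.
Therefore the posterior P(box A | data) = (3/14) / (19/56) = 12/19.

0.6316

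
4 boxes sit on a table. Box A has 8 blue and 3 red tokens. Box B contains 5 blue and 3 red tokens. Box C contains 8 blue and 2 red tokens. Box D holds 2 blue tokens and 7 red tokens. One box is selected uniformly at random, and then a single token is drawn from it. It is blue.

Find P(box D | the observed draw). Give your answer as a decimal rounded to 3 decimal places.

The likelihood of this draw under each hypothesis: P(data | box A) = (8/11) = 0.72727; P(data | box B) = (5/8) = 0.625; P(data | box C) = (8/10) = 0.8; P(data | box D) = (2/9) = 0.22222.
Weighting by the prior gives 1/4 · 0.72727 = 0.18182, 1/4 · 0.625 = 0.15625, 1/4 · 0.8 = 0.2, 1/4 · 0.22222 = 0.055556; summing to 0.59362.
Therefore the posterior P(box D | data) = (0.055556) / (0.59362) = 0.093587.

0.094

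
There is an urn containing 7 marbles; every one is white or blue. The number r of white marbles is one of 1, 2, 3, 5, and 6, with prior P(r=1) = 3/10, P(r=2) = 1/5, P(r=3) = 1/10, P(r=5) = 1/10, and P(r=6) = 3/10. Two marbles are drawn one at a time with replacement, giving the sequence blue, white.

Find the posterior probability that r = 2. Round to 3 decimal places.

The likelihood of the observed sequence under each hypothesis: P(data | r = 1) = (6/7)(1/7) = 6/49; P(data | r = 2) = (5/7)(2/7) = 10/49; P(data | r = 3) = (4/7)(3/7) = 12/49; P(data | r = 5) = (2/7)(5/7) = 10/49; P(data | r = 6) = (1/7)(6/7) = 6/49.
The prior-weighted likelihoods are 3/10 · 6/49 = 9/245, 1/5 · 10/49 = 2/49, 1/10 · 12/49 = 6/245, 1/10 · 10/49 = 1/49, 3/10 · 6/49 = 9/245; summing to 39/245.
Hence P(r = 2 | data) = (2/49) / (39/245) = 10/39.

0.256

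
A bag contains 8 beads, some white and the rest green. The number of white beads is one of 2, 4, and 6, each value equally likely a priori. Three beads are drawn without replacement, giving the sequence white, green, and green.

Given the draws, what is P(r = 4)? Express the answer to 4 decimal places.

For each hypothesis, P(data | H) works out to: P(data | r = 2) = (2/8)(6/7)(5/6) = 5/28; P(data | r = 4) = (4/8)(4/7)(3/6) = 1/7; P(data | r = 6) = (6/8)(2/7)(1/6) = 1/28.
The prior-weighted likelihoods are 1/3 · 5/28 = 5/84, 1/3 · 1/7 = 1/21, 1/3 · 1/28 = 1/84; these sum to 5/42.
Therefore the posterior P(r = 4 | data) = (1/21) / (5/42) = 2/5.

0.4000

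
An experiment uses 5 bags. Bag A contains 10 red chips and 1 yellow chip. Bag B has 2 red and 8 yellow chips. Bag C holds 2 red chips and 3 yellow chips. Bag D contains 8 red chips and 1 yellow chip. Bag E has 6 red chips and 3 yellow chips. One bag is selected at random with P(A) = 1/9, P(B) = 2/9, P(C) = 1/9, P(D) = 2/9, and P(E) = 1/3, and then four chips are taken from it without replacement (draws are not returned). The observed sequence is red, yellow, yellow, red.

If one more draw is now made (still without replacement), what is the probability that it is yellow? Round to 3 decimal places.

Under each hypothesis, the probability of the observed sequence is: P(data | bag A) = (10/11)(1/10)(0/9) = 0; P(data | bag B) = (2/10)(8/9)(7/8)(1/7) = 0.022222; P(data | bag C) = (2/5)(3/4)(2/3)(1/2) = 0.1; P(data | bag D) = (8/9)(1/8)(0/7) = 0; P(data | bag E) = (6/9)(3/8)(2/7)(5/6) = 0.059524.
The prior-weighted likelihoods are 1/9 · 0 = 0, 2/9 · 0.022222 = 0.0049383, 1/9 · 0.1 = 0.011111, 2/9 · 0 = 0, 1/3 · 0.059524 = 0.019841; these sum to 0.035891.
The posterior is then P(bag A | data) = 0, P(bag B | data) = 0.13759, P(bag C | data) = 0.30958, P(bag D | data) = 0, P(bag E | data) = 0.55283.
Averaging over the posterior, P(yellow next | data) = (1)(0.13759) + (1)(0.30958) + (1/5)(0.55283) = 0.55774.

0.558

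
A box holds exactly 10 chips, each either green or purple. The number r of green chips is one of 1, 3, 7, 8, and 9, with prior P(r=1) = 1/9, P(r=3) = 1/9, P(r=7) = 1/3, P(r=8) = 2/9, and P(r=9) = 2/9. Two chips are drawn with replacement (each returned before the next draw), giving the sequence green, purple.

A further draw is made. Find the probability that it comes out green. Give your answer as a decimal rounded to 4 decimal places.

0.6510

The likelihood of the observed sequence under each hypothesis: P(data | r = 1) = (1/10)(9/10) = 9/100; P(data | r = 3) = (3/10)(7/10) = 21/100; P(data | r = 7) = (7/10)(3/10) = 21/100; P(data | r = 8) = (8/10)(2/10) = 4/25; P(data | r = 9) = (9/10)(1/10) = 9/100.
Weighting by the prior gives 1/9 · 9/100 = 1/100, 1/9 · 21/100 = 7/300, 1/3 · 21/100 = 7/100, 2/9 · 4/25 = 8/225, 2/9 · 9/100 = 1/50; these sum to 143/900.
Normalising, the posterior is P(r = 1 | data) = 0.062937, P(r = 3 | data) = 0.14685, P(r = 7 | data) = 0.44056, P(r = 8 | data) = 0.22378, P(r = 9 | data) = 0.12587.
The predictive probability is P(green next | data) = (1/10)(0.062937) + (3/10)(0.14685) + (7/10)(0.44056) + (4/5)(0.22378) + (9/10)(0.12587) = 0.65105.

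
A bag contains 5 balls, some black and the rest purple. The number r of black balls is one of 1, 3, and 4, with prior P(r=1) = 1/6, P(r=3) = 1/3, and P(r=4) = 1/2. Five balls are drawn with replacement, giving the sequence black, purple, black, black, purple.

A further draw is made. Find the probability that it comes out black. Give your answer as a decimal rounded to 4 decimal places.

0.6755

The likelihood of the observed sequence under each hypothesis: P(data | r = 1) = (1/5)(4/5)(1/5)(1/5)(4/5) = 0.00512; P(data | r = 3) = (3/5)(2/5)(3/5)(3/5)(2/5) = 0.03456; P(data | r = 4) = (4/5)(1/5)(4/5)(4/5)(1/5) = 0.02048.
The prior-weighted likelihoods are 1/6 · 0.00512 = 0.00085333, 1/3 · 0.03456 = 0.01152, 1/2 · 0.02048 = 0.01024; summing to 0.022613.
The posterior is then P(r = 1 | data) = 0.037736, P(r = 3 | data) = 0.50943, P(r = 4 | data) = 0.45283.
Averaging over the posterior, P(black next | data) = (1/5)(0.037736) + (3/5)(0.50943) + (4/5)(0.45283) = 0.67547.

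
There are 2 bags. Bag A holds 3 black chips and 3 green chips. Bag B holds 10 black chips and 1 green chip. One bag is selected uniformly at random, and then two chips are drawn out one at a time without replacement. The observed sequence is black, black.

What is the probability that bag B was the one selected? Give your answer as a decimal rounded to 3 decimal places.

Compute the likelihood of the observed sequence for each case: P(data | bag A) = (3/6)(2/5) = 1/5; P(data | bag B) = (10/11)(9/10) = 9/11.
Multiplying each by its prior: 1/2 · 1/5 = 1/10, 1/2 · 9/11 = 9/22; these sum to 28/55.
By Bayes' rule, P(bag B | data) = (9/22) / (28/55) = 45/56.

0.804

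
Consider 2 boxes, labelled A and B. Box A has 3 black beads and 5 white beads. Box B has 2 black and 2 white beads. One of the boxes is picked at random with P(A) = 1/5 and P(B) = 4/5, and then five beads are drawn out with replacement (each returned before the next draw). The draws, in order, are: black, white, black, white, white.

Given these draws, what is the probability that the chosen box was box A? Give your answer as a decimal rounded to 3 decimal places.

0.215

The likelihood of the observed sequence under each hypothesis: P(data | box A) = (3/8)(5/8)(3/8)(5/8)(5/8) = 0.034332; P(data | box B) = (2/4)(2/4)(2/4)(2/4)(2/4) = 0.03125.
Weighting by the prior gives 1/5 · 0.034332 = 0.0068665, 4/5 · 0.03125 = 0.025; these sum to 0.031866.
Therefore the posterior P(box A | data) = (0.0068665) / (0.031866) = 0.21548.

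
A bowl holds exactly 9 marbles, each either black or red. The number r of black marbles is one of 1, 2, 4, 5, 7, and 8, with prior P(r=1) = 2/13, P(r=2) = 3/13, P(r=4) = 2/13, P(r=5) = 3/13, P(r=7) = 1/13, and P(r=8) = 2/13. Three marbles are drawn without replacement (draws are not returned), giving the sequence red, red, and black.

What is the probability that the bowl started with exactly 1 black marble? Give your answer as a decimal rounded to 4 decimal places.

0.1560

Under each hypothesis, the probability of the observed sequence is: P(data | r = 1) = (8/9)(7/8)(1/7) = 0.11111; P(data | r = 2) = (7/9)(6/8)(2/7) = 0.16667; P(data | r = 4) = (5/9)(4/8)(4/7) = 0.15873; P(data | r = 5) = (4/9)(3/8)(5/7) = 0.11905; P(data | r = 7) = (2/9)(1/8)(7/7) = 0.027778; P(data | r = 8) = (1/9)(0/8) = 0.
Multiplying each by its prior: 2/13 · 0.11111 = 0.017094, 3/13 · 0.16667 = 0.038462, 2/13 · 0.15873 = 0.02442, 3/13 · 0.11905 = 0.027473, 1/13 · 0.027778 = 0.0021368, 2/13 · 0 = 0; with total 0.10958.
By Bayes' rule, P(r = 1 | data) = (0.017094) / (0.10958) = 0.15599.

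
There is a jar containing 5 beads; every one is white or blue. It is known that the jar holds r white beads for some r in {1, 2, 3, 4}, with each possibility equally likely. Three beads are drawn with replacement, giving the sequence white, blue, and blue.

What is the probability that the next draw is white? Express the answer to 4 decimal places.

0.4160

The likelihood of the observed sequence under each hypothesis: P(data | r = 1) = (1/5)(4/5)(4/5) = 16/125; P(data | r = 2) = (2/5)(3/5)(3/5) = 18/125; P(data | r = 3) = (3/5)(2/5)(2/5) = 12/125; P(data | r = 4) = (4/5)(1/5)(1/5) = 4/125.
Multiplying each by its prior: 1/4 · 16/125 = 4/125, 1/4 · 18/125 = 9/250, 1/4 · 12/125 = 3/125, 1/4 · 4/125 = 1/125; summing to 1/10.
The posterior is then P(r = 1 | data) = 8/25, P(r = 2 | data) = 9/25, P(r = 3 | data) = 6/25, P(r = 4 | data) = 2/25.
So P(white next | data) = Σ P(white next | H) P(H | data) = (1/5)(8/25) + (2/5)(9/25) + (3/5)(6/25) + (4/5)(2/25) = 52/125.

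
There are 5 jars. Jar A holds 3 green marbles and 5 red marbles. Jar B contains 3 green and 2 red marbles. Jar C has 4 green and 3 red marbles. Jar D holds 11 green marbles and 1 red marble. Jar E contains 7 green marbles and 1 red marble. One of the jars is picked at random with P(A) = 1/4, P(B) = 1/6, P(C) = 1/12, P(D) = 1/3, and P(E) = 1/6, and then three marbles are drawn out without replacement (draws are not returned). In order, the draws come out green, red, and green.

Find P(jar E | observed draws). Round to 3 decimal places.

0.176

Under each hypothesis, the probability of the observed sequence is: P(data | jar A) = (3/8)(5/7)(2/6) = 0.089286; P(data | jar B) = (3/5)(2/4)(2/3) = 0.2; P(data | jar C) = (4/7)(3/6)(3/5) = 0.17143; P(data | jar D) = (11/12)(1/11)(10/10) = 0.083333; P(data | jar E) = (7/8)(1/7)(6/6) = 0.125.
Weighting by the prior gives 1/4 · 0.089286 = 0.022321, 1/6 · 0.2 = 0.033333, 1/12 · 0.17143 = 0.014286, 1/3 · 0.083333 = 0.027778, 1/6 · 0.125 = 0.020833; summing to 0.11855.
Hence P(jar E | data) = (0.020833) / (0.11855) = 0.17573.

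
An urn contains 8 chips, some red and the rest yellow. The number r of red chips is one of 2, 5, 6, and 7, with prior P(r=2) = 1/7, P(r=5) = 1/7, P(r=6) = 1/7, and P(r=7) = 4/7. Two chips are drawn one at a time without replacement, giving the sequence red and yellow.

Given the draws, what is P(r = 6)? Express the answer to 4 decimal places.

0.1791

For each hypothesis, P(data | H) works out to: P(data | r = 2) = (2/8)(6/7) = 3/14; P(data | r = 5) = (5/8)(3/7) = 15/56; P(data | r = 6) = (6/8)(2/7) = 3/14; P(data | r = 7) = (7/8)(1/7) = 1/8.
Weighting by the prior gives 1/7 · 3/14 = 3/98, 1/7 · 15/56 = 15/392, 1/7 · 3/14 = 3/98, 4/7 · 1/8 = 1/14; with total 67/392.
By Bayes' rule, P(r = 6 | data) = (3/98) / (67/392) = 12/67.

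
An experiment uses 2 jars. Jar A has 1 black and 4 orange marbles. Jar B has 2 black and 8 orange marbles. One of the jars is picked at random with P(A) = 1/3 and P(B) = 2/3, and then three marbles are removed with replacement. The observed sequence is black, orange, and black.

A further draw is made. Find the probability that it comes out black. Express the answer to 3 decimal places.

For each hypothesis, P(data | H) works out to: P(data | jar A) = (1/5)(4/5)(1/5) = 4/125; P(data | jar B) = (2/10)(8/10)(2/10) = 4/125.
The prior-weighted likelihoods are 1/3 · 4/125 = 4/375, 2/3 · 4/125 = 8/375; these sum to 4/125.
The posterior is then P(jar A | data) = 1/3, P(jar B | data) = 2/3.
Averaging over the posterior, P(black next | data) = (1/5)(1/3) + (1/5)(2/3) = 1/5.

0.200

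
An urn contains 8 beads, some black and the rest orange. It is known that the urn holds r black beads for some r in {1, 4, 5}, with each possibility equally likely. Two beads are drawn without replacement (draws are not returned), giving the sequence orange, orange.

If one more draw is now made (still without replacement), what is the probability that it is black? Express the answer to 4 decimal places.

0.3333

Compute the likelihood of the observed sequence for each case: P(data | r = 1) = (7/8)(6/7) = 3/4; P(data | r = 4) = (4/8)(3/7) = 3/14; P(data | r = 5) = (3/8)(2/7) = 3/28.
Weighting by the prior gives 1/3 · 3/4 = 1/4, 1/3 · 3/14 = 1/14, 1/3 · 3/28 = 1/28; with total 5/14.
Dividing through by the total gives posterior P(r = 1 | data) = 7/10, P(r = 4 | data) = 1/5, P(r = 5 | data) = 1/10.
The predictive probability is P(black next | data) = (1/6)(7/10) + (2/3)(1/5) + (5/6)(1/10) = 1/3.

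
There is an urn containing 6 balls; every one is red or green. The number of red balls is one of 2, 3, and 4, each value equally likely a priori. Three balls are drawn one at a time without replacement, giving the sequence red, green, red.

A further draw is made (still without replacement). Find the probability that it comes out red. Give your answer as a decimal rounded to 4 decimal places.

0.4400

The likelihood of the observed sequence under each hypothesis: P(data | r = 2) = (2/6)(4/5)(1/4) = 1/15; P(data | r = 3) = (3/6)(3/5)(2/4) = 3/20; P(data | r = 4) = (4/6)(2/5)(3/4) = 1/5.
The prior-weighted likelihoods are 1/3 · 1/15 = 1/45, 1/3 · 3/20 = 1/20, 1/3 · 1/5 = 1/15; with total 5/36.
Normalising, the posterior is P(r = 2 | data) = 4/25, P(r = 3 | data) = 9/25, P(r = 4 | data) = 12/25.
The predictive probability is P(red next | data) = (0)(4/25) + (1/3)(9/25) + (2/3)(12/25) = 11/25.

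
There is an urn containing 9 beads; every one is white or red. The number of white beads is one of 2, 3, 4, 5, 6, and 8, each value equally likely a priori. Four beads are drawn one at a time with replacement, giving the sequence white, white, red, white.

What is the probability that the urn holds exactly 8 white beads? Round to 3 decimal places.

The likelihood of the observed sequence under each hypothesis: P(data | r = 2) = (2/9)(2/9)(7/9)(2/9) = 0.0085353; P(data | r = 3) = (3/9)(3/9)(6/9)(3/9) = 0.024691; P(data | r = 4) = (4/9)(4/9)(5/9)(4/9) = 0.048773; P(data | r = 5) = (5/9)(5/9)(4/9)(5/9) = 0.076208; P(data | r = 6) = (6/9)(6/9)(3/9)(6/9) = 0.098765; P(data | r = 8) = (8/9)(8/9)(1/9)(8/9) = 0.078037.
Multiplying each by its prior: 1/6 · 0.0085353 = 0.0014225, 1/6 · 0.024691 = 0.0041152, 1/6 · 0.048773 = 0.0081288, 1/6 · 0.076208 = 0.012701, 1/6 · 0.098765 = 0.016461, 1/6 · 0.078037 = 0.013006; these sum to 0.055835.
So P(r = 8 | data) = (0.013006) / (0.055835) = 0.23294.

0.233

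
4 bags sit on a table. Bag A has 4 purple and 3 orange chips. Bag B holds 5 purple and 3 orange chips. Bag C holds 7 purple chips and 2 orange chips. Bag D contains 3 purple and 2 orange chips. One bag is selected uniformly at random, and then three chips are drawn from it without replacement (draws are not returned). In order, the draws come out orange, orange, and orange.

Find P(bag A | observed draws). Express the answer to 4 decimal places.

For each hypothesis, P(data | H) works out to: P(data | bag A) = (3/7)(2/6)(1/5) = 0.028571; P(data | bag B) = (3/8)(2/7)(1/6) = 0.017857; P(data | bag C) = (2/9)(1/8)(0/7) = 0; P(data | bag D) = (2/5)(1/4)(0/3) = 0.
Multiplying each by its prior: 1/4 · 0.028571 = 0.0071429, 1/4 · 0.017857 = 0.0044643, 1/4 · 0 = 0, 1/4 · 0 = 0; with total 0.011607.
Hence P(bag A | data) = (0.0071429) / (0.011607) = 0.61538.

0.6154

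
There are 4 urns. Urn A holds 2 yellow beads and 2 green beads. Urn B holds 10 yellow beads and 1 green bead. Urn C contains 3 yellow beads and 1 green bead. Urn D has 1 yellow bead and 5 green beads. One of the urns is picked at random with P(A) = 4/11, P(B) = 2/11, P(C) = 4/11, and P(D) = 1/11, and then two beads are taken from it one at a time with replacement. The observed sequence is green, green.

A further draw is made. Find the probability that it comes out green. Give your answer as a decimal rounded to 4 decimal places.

0.5827

For each hypothesis, P(data | H) works out to: P(data | urn A) = (2/4)(2/4) = 0.25; P(data | urn B) = (1/11)(1/11) = 0.0082645; P(data | urn C) = (1/4)(1/4) = 0.0625; P(data | urn D) = (5/6)(5/6) = 0.69444.
Weighting by the prior gives 4/11 · 0.25 = 0.090909, 2/11 · 0.0082645 = 0.0015026, 4/11 · 0.0625 = 0.022727, 1/11 · 0.69444 = 0.063131; summing to 0.17827.
Dividing through by the total gives posterior P(urn A | data) = 0.50995, P(urn B | data) = 0.0084289, P(urn C | data) = 0.12749, P(urn D | data) = 0.35413.
The predictive probability is P(green next | data) = (1/2)(0.50995) + (1/11)(0.0084289) + (1/4)(0.12749) + (5/6)(0.35413) = 0.58272.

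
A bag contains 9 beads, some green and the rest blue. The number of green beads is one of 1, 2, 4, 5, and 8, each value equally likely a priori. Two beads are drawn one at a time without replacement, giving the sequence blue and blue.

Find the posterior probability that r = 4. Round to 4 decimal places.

The likelihood of the observed sequence under each hypothesis: P(data | r = 1) = (8/9)(7/8) = 7/9; P(data | r = 2) = (7/9)(6/8) = 7/12; P(data | r = 4) = (5/9)(4/8) = 5/18; P(data | r = 5) = (4/9)(3/8) = 1/6; P(data | r = 8) = (1/9)(0/8) = 0.
Weighting by the prior gives 1/5 · 7/9 = 7/45, 1/5 · 7/12 = 7/60, 1/5 · 5/18 = 1/18, 1/5 · 1/6 = 1/30, 1/5 · 0 = 0; summing to 13/36.
Therefore the posterior P(r = 4 | data) = (1/18) / (13/36) = 2/13.

0.1538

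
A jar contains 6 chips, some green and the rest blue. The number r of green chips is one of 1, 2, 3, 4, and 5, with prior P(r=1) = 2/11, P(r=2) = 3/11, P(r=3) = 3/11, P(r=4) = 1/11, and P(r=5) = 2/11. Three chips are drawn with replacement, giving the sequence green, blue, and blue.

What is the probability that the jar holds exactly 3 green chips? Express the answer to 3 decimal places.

Under each hypothesis, the probability of the observed sequence is: P(data | r = 1) = (1/6)(5/6)(5/6) = 0.11574; P(data | r = 2) = (2/6)(4/6)(4/6) = 0.14815; P(data | r = 3) = (3/6)(3/6)(3/6) = 0.125; P(data | r = 4) = (4/6)(2/6)(2/6) = 0.074074; P(data | r = 5) = (5/6)(1/6)(1/6) = 0.023148.
Weighting by the prior gives 2/11 · 0.11574 = 0.021044, 3/11 · 0.14815 = 0.040404, 3/11 · 0.125 = 0.034091, 1/11 · 0.074074 = 0.006734, 2/11 · 0.023148 = 0.0042088; these sum to 0.10648.
Hence P(r = 3 | data) = (0.034091) / (0.10648) = 0.32016.

0.320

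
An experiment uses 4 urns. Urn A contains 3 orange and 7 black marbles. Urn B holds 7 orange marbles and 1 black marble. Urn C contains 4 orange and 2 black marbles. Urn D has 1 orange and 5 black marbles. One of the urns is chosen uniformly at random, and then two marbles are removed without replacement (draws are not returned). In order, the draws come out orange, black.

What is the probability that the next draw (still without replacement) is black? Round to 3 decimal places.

For each hypothesis, P(data | H) works out to: P(data | urn A) = (3/10)(7/9) = 7/30; P(data | urn B) = (7/8)(1/7) = 1/8; P(data | urn C) = (4/6)(2/5) = 4/15; P(data | urn D) = (1/6)(5/5) = 1/6.
Multiplying each by its prior: 1/4 · 7/30 = 7/120, 1/4 · 1/8 = 1/32, 1/4 · 4/15 = 1/15, 1/4 · 1/6 = 1/24; summing to 19/96.
Dividing through by the total gives posterior P(urn A | data) = 28/95, P(urn B | data) = 3/19, P(urn C | data) = 32/95, P(urn D | data) = 4/19.
Averaging over the posterior, P(black next | data) = (3/4)(28/95) + (0)(3/19) + (1/4)(32/95) + (1)(4/19) = 49/95.

0.516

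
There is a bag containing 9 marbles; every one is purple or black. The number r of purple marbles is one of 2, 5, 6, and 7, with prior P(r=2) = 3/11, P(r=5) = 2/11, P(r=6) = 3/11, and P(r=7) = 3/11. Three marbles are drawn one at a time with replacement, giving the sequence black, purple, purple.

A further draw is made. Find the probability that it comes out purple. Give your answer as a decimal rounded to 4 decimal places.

Compute the likelihood of the observed sequence for each case: P(data | r = 2) = (7/9)(2/9)(2/9) = 0.038409; P(data | r = 5) = (4/9)(5/9)(5/9) = 0.13717; P(data | r = 6) = (3/9)(6/9)(6/9) = 0.14815; P(data | r = 7) = (2/9)(7/9)(7/9) = 0.13443.
The prior-weighted likelihoods are 3/11 · 0.038409 = 0.010475, 2/11 · 0.13717 = 0.024941, 3/11 · 0.14815 = 0.040404, 3/11 · 0.13443 = 0.036663; summing to 0.11248.
Dividing through by the total gives posterior P(r = 2 | data) = 0.093126, P(r = 5 | data) = 0.22173, P(r = 6 | data) = 0.3592, P(r = 7 | data) = 0.32594.
The predictive probability is P(purple next | data) = (2/9)(0.093126) + (5/9)(0.22173) + (2/3)(0.3592) + (7/9)(0.32594) = 0.63686.

0.6369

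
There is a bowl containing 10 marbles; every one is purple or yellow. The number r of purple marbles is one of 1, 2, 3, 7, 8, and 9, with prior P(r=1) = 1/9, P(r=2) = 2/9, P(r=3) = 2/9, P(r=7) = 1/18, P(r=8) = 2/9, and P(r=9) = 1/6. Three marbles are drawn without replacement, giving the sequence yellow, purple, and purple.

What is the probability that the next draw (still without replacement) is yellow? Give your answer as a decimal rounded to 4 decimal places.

Under each hypothesis, the probability of the observed sequence is: P(data | r = 1) = (9/10)(1/9)(0/8) = 0; P(data | r = 2) = (8/10)(2/9)(1/8) = 0.022222; P(data | r = 3) = (7/10)(3/9)(2/8) = 0.058333; P(data | r = 7) = (3/10)(7/9)(6/8) = 0.175; P(data | r = 8) = (2/10)(8/9)(7/8) = 0.15556; P(data | r = 9) = (1/10)(9/9)(8/8) = 0.1.
Weighting by the prior gives 1/9 · 0 = 0, 2/9 · 0.022222 = 0.0049383, 2/9 · 0.058333 = 0.012963, 1/18 · 0.175 = 0.0097222, 2/9 · 0.15556 = 0.034568, 1/6 · 0.1 = 0.016667; these sum to 0.078858.
Normalising, the posterior is P(r = 1 | data) = 0, P(r = 2 | data) = 0.062622, P(r = 3 | data) = 0.16438, P(r = 7 | data) = 0.12329, P(r = 8 | data) = 0.43836, P(r = 9 | data) = 0.21135.
The predictive probability is P(yellow next | data) = (1)(0.062622) + (6/7)(0.16438) + (2/7)(0.12329) + (1/7)(0.43836) + (0)(0.21135) = 0.30137.

0.3014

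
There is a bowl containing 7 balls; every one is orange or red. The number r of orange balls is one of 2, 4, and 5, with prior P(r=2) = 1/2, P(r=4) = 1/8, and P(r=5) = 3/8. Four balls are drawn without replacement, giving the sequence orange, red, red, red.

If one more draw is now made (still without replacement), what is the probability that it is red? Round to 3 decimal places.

0.635

For each hypothesis, P(data | H) works out to: P(data | r = 2) = (2/7)(5/6)(4/5)(3/4) = 1/7; P(data | r = 4) = (4/7)(3/6)(2/5)(1/4) = 1/35; P(data | r = 5) = (5/7)(2/6)(1/5)(0/4) = 0.
The prior-weighted likelihoods are 1/2 · 1/7 = 1/14, 1/8 · 1/35 = 1/280, 3/8 · 0 = 0; with total 3/40.
Normalising, the posterior is P(r = 2 | data) = 20/21, P(r = 4 | data) = 1/21, P(r = 5 | data) = 0.
So P(red next | data) = Σ P(red next | H) P(H | data) = (2/3)(20/21) + (0)(1/21) = 40/63.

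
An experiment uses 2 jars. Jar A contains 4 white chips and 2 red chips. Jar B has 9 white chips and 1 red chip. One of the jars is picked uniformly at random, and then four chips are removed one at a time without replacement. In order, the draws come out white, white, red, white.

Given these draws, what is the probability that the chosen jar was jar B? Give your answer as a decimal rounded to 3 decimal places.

Compute the likelihood of the observed sequence for each case: P(data | jar A) = (4/6)(3/5)(2/4)(2/3) = 2/15; P(data | jar B) = (9/10)(8/9)(1/8)(7/7) = 1/10.
Multiplying each by its prior: 1/2 · 2/15 = 1/15, 1/2 · 1/10 = 1/20; summing to 7/60.
Hence P(jar B | data) = (1/20) / (7/60) = 3/7.

0.429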